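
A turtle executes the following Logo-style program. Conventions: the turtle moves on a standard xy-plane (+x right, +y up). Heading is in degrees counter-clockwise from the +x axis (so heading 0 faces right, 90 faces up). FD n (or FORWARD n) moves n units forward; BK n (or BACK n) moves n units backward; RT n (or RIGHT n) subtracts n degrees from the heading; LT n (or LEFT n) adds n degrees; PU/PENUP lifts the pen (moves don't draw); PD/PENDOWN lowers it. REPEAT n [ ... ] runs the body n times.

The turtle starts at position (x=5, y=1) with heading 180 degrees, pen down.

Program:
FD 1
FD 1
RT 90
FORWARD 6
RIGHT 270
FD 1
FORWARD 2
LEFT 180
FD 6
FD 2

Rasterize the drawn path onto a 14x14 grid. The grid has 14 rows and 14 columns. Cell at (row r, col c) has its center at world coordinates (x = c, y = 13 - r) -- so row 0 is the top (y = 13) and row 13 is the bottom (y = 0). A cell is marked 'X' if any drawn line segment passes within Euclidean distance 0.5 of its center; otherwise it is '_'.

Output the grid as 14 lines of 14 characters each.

Answer: ______________
______________
______________
______________
______________
______________
XXXXXXXXX_____
___X__________
___X__________
___X__________
___X__________
___X__________
___XXX________
______________

Derivation:
Segment 0: (5,1) -> (4,1)
Segment 1: (4,1) -> (3,1)
Segment 2: (3,1) -> (3,7)
Segment 3: (3,7) -> (2,7)
Segment 4: (2,7) -> (0,7)
Segment 5: (0,7) -> (6,7)
Segment 6: (6,7) -> (8,7)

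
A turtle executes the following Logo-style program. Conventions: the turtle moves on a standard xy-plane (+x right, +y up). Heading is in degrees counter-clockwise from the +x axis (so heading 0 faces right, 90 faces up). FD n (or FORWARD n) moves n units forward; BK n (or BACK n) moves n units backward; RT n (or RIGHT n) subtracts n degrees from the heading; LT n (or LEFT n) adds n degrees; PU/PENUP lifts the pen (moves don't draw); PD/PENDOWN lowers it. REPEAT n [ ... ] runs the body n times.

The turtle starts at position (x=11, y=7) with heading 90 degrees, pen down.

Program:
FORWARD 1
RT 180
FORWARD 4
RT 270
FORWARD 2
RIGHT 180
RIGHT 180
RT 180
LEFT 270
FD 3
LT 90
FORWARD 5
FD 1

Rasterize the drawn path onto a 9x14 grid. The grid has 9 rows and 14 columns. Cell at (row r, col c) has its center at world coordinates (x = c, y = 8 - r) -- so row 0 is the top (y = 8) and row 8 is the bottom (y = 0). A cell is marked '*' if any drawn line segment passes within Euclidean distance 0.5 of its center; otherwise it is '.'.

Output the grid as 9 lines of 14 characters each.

Segment 0: (11,7) -> (11,8)
Segment 1: (11,8) -> (11,4)
Segment 2: (11,4) -> (13,4)
Segment 3: (13,4) -> (13,7)
Segment 4: (13,7) -> (8,7)
Segment 5: (8,7) -> (7,7)

Answer: ...........*..
.......*******
...........*.*
...........*.*
...........***
..............
..............
..............
..............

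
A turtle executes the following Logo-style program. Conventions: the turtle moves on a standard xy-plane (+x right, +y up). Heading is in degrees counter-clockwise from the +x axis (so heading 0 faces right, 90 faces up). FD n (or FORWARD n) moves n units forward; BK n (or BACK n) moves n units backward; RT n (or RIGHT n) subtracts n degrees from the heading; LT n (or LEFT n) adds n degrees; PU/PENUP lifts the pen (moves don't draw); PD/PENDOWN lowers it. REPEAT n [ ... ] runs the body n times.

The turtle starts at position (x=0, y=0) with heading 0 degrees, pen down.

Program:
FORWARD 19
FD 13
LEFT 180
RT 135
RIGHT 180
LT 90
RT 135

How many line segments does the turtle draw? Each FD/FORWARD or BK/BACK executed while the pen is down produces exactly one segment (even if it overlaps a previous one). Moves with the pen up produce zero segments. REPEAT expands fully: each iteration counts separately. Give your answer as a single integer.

Executing turtle program step by step:
Start: pos=(0,0), heading=0, pen down
FD 19: (0,0) -> (19,0) [heading=0, draw]
FD 13: (19,0) -> (32,0) [heading=0, draw]
LT 180: heading 0 -> 180
RT 135: heading 180 -> 45
RT 180: heading 45 -> 225
LT 90: heading 225 -> 315
RT 135: heading 315 -> 180
Final: pos=(32,0), heading=180, 2 segment(s) drawn
Segments drawn: 2

Answer: 2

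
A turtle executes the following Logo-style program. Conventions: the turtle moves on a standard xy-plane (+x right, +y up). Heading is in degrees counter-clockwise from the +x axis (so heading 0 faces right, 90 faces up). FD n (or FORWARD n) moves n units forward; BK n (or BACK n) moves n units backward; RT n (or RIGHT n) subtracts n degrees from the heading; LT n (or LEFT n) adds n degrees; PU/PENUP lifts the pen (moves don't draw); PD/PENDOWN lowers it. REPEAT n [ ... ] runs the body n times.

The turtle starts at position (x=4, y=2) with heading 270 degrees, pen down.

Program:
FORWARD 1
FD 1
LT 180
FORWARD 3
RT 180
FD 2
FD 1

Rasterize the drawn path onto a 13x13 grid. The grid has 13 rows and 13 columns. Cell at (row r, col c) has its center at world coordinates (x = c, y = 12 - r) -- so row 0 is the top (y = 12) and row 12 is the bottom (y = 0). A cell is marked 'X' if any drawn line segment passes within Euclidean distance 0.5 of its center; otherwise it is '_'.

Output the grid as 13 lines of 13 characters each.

Answer: _____________
_____________
_____________
_____________
_____________
_____________
_____________
_____________
_____________
____X________
____X________
____X________
____X________

Derivation:
Segment 0: (4,2) -> (4,1)
Segment 1: (4,1) -> (4,0)
Segment 2: (4,0) -> (4,3)
Segment 3: (4,3) -> (4,1)
Segment 4: (4,1) -> (4,0)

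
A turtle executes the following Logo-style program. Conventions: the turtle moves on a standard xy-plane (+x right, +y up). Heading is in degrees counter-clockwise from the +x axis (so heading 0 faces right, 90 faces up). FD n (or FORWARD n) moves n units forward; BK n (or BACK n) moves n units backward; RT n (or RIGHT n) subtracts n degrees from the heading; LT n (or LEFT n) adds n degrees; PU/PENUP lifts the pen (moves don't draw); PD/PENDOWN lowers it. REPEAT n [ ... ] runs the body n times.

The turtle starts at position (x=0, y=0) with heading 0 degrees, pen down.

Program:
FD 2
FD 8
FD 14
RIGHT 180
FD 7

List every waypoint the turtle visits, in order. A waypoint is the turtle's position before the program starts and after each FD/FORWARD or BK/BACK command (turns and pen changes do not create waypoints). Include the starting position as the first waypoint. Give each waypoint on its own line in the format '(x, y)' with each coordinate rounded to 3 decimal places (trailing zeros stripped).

Executing turtle program step by step:
Start: pos=(0,0), heading=0, pen down
FD 2: (0,0) -> (2,0) [heading=0, draw]
FD 8: (2,0) -> (10,0) [heading=0, draw]
FD 14: (10,0) -> (24,0) [heading=0, draw]
RT 180: heading 0 -> 180
FD 7: (24,0) -> (17,0) [heading=180, draw]
Final: pos=(17,0), heading=180, 4 segment(s) drawn
Waypoints (5 total):
(0, 0)
(2, 0)
(10, 0)
(24, 0)
(17, 0)

Answer: (0, 0)
(2, 0)
(10, 0)
(24, 0)
(17, 0)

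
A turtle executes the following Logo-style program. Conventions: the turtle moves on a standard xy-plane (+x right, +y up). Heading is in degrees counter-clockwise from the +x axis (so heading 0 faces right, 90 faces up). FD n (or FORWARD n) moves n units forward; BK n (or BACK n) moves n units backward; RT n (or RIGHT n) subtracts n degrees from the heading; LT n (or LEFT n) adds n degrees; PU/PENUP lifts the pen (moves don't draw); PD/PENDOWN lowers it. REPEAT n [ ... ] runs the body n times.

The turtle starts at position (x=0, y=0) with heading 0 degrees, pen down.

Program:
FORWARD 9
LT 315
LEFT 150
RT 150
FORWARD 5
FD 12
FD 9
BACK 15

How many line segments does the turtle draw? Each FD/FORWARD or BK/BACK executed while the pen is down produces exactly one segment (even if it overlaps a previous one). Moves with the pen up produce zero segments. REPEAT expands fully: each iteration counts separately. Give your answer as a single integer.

Executing turtle program step by step:
Start: pos=(0,0), heading=0, pen down
FD 9: (0,0) -> (9,0) [heading=0, draw]
LT 315: heading 0 -> 315
LT 150: heading 315 -> 105
RT 150: heading 105 -> 315
FD 5: (9,0) -> (12.536,-3.536) [heading=315, draw]
FD 12: (12.536,-3.536) -> (21.021,-12.021) [heading=315, draw]
FD 9: (21.021,-12.021) -> (27.385,-18.385) [heading=315, draw]
BK 15: (27.385,-18.385) -> (16.778,-7.778) [heading=315, draw]
Final: pos=(16.778,-7.778), heading=315, 5 segment(s) drawn
Segments drawn: 5

Answer: 5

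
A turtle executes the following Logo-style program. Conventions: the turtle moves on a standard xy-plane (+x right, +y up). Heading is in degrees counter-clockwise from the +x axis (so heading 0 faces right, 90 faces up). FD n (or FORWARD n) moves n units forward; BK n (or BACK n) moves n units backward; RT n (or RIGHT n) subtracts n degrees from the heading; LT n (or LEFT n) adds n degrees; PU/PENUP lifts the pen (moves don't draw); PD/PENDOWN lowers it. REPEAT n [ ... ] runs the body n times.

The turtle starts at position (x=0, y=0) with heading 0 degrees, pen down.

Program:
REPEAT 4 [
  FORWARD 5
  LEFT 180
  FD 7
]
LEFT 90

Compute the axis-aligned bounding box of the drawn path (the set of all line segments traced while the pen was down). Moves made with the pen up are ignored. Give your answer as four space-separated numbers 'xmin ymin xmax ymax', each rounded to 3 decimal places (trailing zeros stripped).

Answer: -7 0 5 0

Derivation:
Executing turtle program step by step:
Start: pos=(0,0), heading=0, pen down
REPEAT 4 [
  -- iteration 1/4 --
  FD 5: (0,0) -> (5,0) [heading=0, draw]
  LT 180: heading 0 -> 180
  FD 7: (5,0) -> (-2,0) [heading=180, draw]
  -- iteration 2/4 --
  FD 5: (-2,0) -> (-7,0) [heading=180, draw]
  LT 180: heading 180 -> 0
  FD 7: (-7,0) -> (0,0) [heading=0, draw]
  -- iteration 3/4 --
  FD 5: (0,0) -> (5,0) [heading=0, draw]
  LT 180: heading 0 -> 180
  FD 7: (5,0) -> (-2,0) [heading=180, draw]
  -- iteration 4/4 --
  FD 5: (-2,0) -> (-7,0) [heading=180, draw]
  LT 180: heading 180 -> 0
  FD 7: (-7,0) -> (0,0) [heading=0, draw]
]
LT 90: heading 0 -> 90
Final: pos=(0,0), heading=90, 8 segment(s) drawn

Segment endpoints: x in {-7, -2, 0, 5}, y in {0, 0, 0, 0, 0, 0, 0, 0}
xmin=-7, ymin=0, xmax=5, ymax=0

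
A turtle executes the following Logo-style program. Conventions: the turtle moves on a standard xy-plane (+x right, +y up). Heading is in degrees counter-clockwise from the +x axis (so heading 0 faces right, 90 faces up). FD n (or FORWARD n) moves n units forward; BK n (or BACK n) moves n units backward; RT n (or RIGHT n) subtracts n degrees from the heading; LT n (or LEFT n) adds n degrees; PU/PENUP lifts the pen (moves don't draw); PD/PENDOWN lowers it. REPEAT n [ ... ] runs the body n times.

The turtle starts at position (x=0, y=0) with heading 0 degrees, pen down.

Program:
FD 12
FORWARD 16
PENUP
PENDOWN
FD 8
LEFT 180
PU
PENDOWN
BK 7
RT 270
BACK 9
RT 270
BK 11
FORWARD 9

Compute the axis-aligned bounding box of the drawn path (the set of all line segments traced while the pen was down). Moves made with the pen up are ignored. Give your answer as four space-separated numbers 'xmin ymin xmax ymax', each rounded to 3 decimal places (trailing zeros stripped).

Executing turtle program step by step:
Start: pos=(0,0), heading=0, pen down
FD 12: (0,0) -> (12,0) [heading=0, draw]
FD 16: (12,0) -> (28,0) [heading=0, draw]
PU: pen up
PD: pen down
FD 8: (28,0) -> (36,0) [heading=0, draw]
LT 180: heading 0 -> 180
PU: pen up
PD: pen down
BK 7: (36,0) -> (43,0) [heading=180, draw]
RT 270: heading 180 -> 270
BK 9: (43,0) -> (43,9) [heading=270, draw]
RT 270: heading 270 -> 0
BK 11: (43,9) -> (32,9) [heading=0, draw]
FD 9: (32,9) -> (41,9) [heading=0, draw]
Final: pos=(41,9), heading=0, 7 segment(s) drawn

Segment endpoints: x in {0, 12, 28, 32, 36, 41, 43}, y in {0, 0, 9, 9, 9}
xmin=0, ymin=0, xmax=43, ymax=9

Answer: 0 0 43 9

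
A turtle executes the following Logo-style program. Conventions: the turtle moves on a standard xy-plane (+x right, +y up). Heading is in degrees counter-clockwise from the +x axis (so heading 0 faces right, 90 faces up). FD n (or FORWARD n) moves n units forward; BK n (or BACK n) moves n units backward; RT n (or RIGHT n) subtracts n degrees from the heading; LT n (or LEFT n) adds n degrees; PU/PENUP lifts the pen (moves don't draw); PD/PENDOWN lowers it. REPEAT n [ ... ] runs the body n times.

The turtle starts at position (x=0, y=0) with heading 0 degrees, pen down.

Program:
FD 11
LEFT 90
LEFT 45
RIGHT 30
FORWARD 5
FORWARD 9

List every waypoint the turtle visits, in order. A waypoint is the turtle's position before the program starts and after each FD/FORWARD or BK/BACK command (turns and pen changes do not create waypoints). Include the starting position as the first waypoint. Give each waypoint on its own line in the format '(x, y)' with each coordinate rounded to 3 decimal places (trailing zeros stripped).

Answer: (0, 0)
(11, 0)
(9.706, 4.83)
(7.377, 13.523)

Derivation:
Executing turtle program step by step:
Start: pos=(0,0), heading=0, pen down
FD 11: (0,0) -> (11,0) [heading=0, draw]
LT 90: heading 0 -> 90
LT 45: heading 90 -> 135
RT 30: heading 135 -> 105
FD 5: (11,0) -> (9.706,4.83) [heading=105, draw]
FD 9: (9.706,4.83) -> (7.377,13.523) [heading=105, draw]
Final: pos=(7.377,13.523), heading=105, 3 segment(s) drawn
Waypoints (4 total):
(0, 0)
(11, 0)
(9.706, 4.83)
(7.377, 13.523)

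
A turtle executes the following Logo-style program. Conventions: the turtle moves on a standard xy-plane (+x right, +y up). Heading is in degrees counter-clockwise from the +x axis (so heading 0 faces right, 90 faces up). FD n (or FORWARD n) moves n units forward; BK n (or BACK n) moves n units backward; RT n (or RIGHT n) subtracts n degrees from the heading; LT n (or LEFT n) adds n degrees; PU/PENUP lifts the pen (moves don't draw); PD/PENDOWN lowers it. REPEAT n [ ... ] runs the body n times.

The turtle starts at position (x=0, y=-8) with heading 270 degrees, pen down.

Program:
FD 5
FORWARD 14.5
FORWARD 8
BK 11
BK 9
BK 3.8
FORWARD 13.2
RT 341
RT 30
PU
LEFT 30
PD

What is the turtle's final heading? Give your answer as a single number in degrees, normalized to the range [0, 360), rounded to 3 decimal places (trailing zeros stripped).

Executing turtle program step by step:
Start: pos=(0,-8), heading=270, pen down
FD 5: (0,-8) -> (0,-13) [heading=270, draw]
FD 14.5: (0,-13) -> (0,-27.5) [heading=270, draw]
FD 8: (0,-27.5) -> (0,-35.5) [heading=270, draw]
BK 11: (0,-35.5) -> (0,-24.5) [heading=270, draw]
BK 9: (0,-24.5) -> (0,-15.5) [heading=270, draw]
BK 3.8: (0,-15.5) -> (0,-11.7) [heading=270, draw]
FD 13.2: (0,-11.7) -> (0,-24.9) [heading=270, draw]
RT 341: heading 270 -> 289
RT 30: heading 289 -> 259
PU: pen up
LT 30: heading 259 -> 289
PD: pen down
Final: pos=(0,-24.9), heading=289, 7 segment(s) drawn

Answer: 289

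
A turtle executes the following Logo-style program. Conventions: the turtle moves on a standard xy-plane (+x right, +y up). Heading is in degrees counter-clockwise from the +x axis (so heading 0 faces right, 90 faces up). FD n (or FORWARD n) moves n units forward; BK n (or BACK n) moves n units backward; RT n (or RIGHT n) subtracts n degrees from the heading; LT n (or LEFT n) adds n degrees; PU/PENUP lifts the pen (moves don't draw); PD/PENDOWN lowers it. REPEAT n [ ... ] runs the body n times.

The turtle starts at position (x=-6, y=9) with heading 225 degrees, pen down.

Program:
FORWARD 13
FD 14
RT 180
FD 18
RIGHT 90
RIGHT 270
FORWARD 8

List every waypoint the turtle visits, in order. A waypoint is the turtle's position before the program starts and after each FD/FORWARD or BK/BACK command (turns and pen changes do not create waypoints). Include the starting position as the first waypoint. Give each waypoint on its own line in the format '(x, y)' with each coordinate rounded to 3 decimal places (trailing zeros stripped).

Executing turtle program step by step:
Start: pos=(-6,9), heading=225, pen down
FD 13: (-6,9) -> (-15.192,-0.192) [heading=225, draw]
FD 14: (-15.192,-0.192) -> (-25.092,-10.092) [heading=225, draw]
RT 180: heading 225 -> 45
FD 18: (-25.092,-10.092) -> (-12.364,2.636) [heading=45, draw]
RT 90: heading 45 -> 315
RT 270: heading 315 -> 45
FD 8: (-12.364,2.636) -> (-6.707,8.293) [heading=45, draw]
Final: pos=(-6.707,8.293), heading=45, 4 segment(s) drawn
Waypoints (5 total):
(-6, 9)
(-15.192, -0.192)
(-25.092, -10.092)
(-12.364, 2.636)
(-6.707, 8.293)

Answer: (-6, 9)
(-15.192, -0.192)
(-25.092, -10.092)
(-12.364, 2.636)
(-6.707, 8.293)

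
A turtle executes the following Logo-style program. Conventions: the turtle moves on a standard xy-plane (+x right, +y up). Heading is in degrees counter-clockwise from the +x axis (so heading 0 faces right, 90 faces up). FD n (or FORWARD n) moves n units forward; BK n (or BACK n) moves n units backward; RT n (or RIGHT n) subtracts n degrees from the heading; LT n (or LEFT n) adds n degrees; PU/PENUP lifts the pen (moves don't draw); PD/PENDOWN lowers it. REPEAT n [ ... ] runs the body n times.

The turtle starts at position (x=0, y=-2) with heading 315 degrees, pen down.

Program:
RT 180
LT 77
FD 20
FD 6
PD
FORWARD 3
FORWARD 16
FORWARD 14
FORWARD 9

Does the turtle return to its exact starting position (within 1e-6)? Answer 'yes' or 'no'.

Executing turtle program step by step:
Start: pos=(0,-2), heading=315, pen down
RT 180: heading 315 -> 135
LT 77: heading 135 -> 212
FD 20: (0,-2) -> (-16.961,-12.598) [heading=212, draw]
FD 6: (-16.961,-12.598) -> (-22.049,-15.778) [heading=212, draw]
PD: pen down
FD 3: (-22.049,-15.778) -> (-24.593,-17.368) [heading=212, draw]
FD 16: (-24.593,-17.368) -> (-38.162,-25.846) [heading=212, draw]
FD 14: (-38.162,-25.846) -> (-50.035,-33.265) [heading=212, draw]
FD 9: (-50.035,-33.265) -> (-57.667,-38.035) [heading=212, draw]
Final: pos=(-57.667,-38.035), heading=212, 6 segment(s) drawn

Start position: (0, -2)
Final position: (-57.667, -38.035)
Distance = 68; >= 1e-6 -> NOT closed

Answer: no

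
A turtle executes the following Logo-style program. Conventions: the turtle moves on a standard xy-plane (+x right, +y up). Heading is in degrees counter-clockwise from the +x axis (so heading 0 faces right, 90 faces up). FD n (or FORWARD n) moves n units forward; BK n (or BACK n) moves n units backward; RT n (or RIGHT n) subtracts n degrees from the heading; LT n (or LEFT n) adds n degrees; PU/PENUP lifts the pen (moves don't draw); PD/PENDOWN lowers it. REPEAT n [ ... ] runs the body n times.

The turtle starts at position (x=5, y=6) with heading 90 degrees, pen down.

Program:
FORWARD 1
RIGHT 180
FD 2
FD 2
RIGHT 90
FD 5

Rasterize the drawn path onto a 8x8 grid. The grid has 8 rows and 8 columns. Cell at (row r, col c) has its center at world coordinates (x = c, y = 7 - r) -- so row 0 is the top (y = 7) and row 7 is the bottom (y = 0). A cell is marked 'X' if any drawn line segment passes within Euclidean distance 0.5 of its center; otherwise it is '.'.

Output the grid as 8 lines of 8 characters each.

Segment 0: (5,6) -> (5,7)
Segment 1: (5,7) -> (5,5)
Segment 2: (5,5) -> (5,3)
Segment 3: (5,3) -> (0,3)

Answer: .....X..
.....X..
.....X..
.....X..
XXXXXX..
........
........
........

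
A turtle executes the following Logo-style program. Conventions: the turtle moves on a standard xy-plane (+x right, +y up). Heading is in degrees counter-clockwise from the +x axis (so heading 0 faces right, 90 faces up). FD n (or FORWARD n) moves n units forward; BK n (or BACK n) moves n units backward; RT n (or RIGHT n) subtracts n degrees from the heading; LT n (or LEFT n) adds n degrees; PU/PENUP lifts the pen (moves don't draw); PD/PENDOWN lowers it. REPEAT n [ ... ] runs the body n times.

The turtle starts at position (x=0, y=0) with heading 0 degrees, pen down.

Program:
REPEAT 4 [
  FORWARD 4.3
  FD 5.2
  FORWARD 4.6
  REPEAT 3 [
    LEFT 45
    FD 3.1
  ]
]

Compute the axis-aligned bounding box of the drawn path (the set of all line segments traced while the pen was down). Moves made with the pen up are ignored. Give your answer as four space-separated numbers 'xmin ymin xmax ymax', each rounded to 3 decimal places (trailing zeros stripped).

Executing turtle program step by step:
Start: pos=(0,0), heading=0, pen down
REPEAT 4 [
  -- iteration 1/4 --
  FD 4.3: (0,0) -> (4.3,0) [heading=0, draw]
  FD 5.2: (4.3,0) -> (9.5,0) [heading=0, draw]
  FD 4.6: (9.5,0) -> (14.1,0) [heading=0, draw]
  REPEAT 3 [
    -- iteration 1/3 --
    LT 45: heading 0 -> 45
    FD 3.1: (14.1,0) -> (16.292,2.192) [heading=45, draw]
    -- iteration 2/3 --
    LT 45: heading 45 -> 90
    FD 3.1: (16.292,2.192) -> (16.292,5.292) [heading=90, draw]
    -- iteration 3/3 --
    LT 45: heading 90 -> 135
    FD 3.1: (16.292,5.292) -> (14.1,7.484) [heading=135, draw]
  ]
  -- iteration 2/4 --
  FD 4.3: (14.1,7.484) -> (11.059,10.525) [heading=135, draw]
  FD 5.2: (11.059,10.525) -> (7.382,14.202) [heading=135, draw]
  FD 4.6: (7.382,14.202) -> (4.13,17.454) [heading=135, draw]
  REPEAT 3 [
    -- iteration 1/3 --
    LT 45: heading 135 -> 180
    FD 3.1: (4.13,17.454) -> (1.03,17.454) [heading=180, draw]
    -- iteration 2/3 --
    LT 45: heading 180 -> 225
    FD 3.1: (1.03,17.454) -> (-1.162,15.262) [heading=225, draw]
    -- iteration 3/3 --
    LT 45: heading 225 -> 270
    FD 3.1: (-1.162,15.262) -> (-1.162,12.162) [heading=270, draw]
  ]
  -- iteration 3/4 --
  FD 4.3: (-1.162,12.162) -> (-1.162,7.862) [heading=270, draw]
  FD 5.2: (-1.162,7.862) -> (-1.162,2.662) [heading=270, draw]
  FD 4.6: (-1.162,2.662) -> (-1.162,-1.938) [heading=270, draw]
  REPEAT 3 [
    -- iteration 1/3 --
    LT 45: heading 270 -> 315
    FD 3.1: (-1.162,-1.938) -> (1.03,-4.13) [heading=315, draw]
    -- iteration 2/3 --
    LT 45: heading 315 -> 0
    FD 3.1: (1.03,-4.13) -> (4.13,-4.13) [heading=0, draw]
    -- iteration 3/3 --
    LT 45: heading 0 -> 45
    FD 3.1: (4.13,-4.13) -> (6.322,-1.938) [heading=45, draw]
  ]
  -- iteration 4/4 --
  FD 4.3: (6.322,-1.938) -> (9.362,1.103) [heading=45, draw]
  FD 5.2: (9.362,1.103) -> (13.039,4.78) [heading=45, draw]
  FD 4.6: (13.039,4.78) -> (16.292,8.032) [heading=45, draw]
  REPEAT 3 [
    -- iteration 1/3 --
    LT 45: heading 45 -> 90
    FD 3.1: (16.292,8.032) -> (16.292,11.132) [heading=90, draw]
    -- iteration 2/3 --
    LT 45: heading 90 -> 135
    FD 3.1: (16.292,11.132) -> (14.1,13.324) [heading=135, draw]
    -- iteration 3/3 --
    LT 45: heading 135 -> 180
    FD 3.1: (14.1,13.324) -> (11,13.324) [heading=180, draw]
  ]
]
Final: pos=(11,13.324), heading=180, 24 segment(s) drawn

Segment endpoints: x in {-1.162, -1.162, -1.162, -1.162, -1.162, 0, 1.03, 1.03, 4.13, 4.13, 4.3, 6.322, 7.382, 9.362, 9.5, 11, 11.059, 13.039, 14.1, 14.1, 16.292}, y in {-4.13, -4.13, -1.938, -1.938, 0, 1.103, 2.192, 2.662, 4.78, 5.292, 7.484, 7.862, 8.032, 10.525, 11.132, 12.162, 13.324, 13.324, 14.202, 15.262, 17.454}
xmin=-1.162, ymin=-4.13, xmax=16.292, ymax=17.454

Answer: -1.162 -4.13 16.292 17.454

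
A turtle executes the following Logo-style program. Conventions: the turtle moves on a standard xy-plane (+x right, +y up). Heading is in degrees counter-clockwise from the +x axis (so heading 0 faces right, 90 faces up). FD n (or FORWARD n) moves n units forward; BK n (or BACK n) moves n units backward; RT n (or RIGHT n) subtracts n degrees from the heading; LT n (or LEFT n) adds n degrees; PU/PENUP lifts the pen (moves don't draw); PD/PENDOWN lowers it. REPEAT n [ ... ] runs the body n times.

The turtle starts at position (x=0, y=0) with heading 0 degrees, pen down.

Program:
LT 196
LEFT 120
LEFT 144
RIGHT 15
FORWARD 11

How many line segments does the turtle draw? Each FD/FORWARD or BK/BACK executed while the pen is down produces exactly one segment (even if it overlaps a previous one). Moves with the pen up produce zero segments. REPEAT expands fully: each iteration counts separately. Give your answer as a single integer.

Answer: 1

Derivation:
Executing turtle program step by step:
Start: pos=(0,0), heading=0, pen down
LT 196: heading 0 -> 196
LT 120: heading 196 -> 316
LT 144: heading 316 -> 100
RT 15: heading 100 -> 85
FD 11: (0,0) -> (0.959,10.958) [heading=85, draw]
Final: pos=(0.959,10.958), heading=85, 1 segment(s) drawn
Segments drawn: 1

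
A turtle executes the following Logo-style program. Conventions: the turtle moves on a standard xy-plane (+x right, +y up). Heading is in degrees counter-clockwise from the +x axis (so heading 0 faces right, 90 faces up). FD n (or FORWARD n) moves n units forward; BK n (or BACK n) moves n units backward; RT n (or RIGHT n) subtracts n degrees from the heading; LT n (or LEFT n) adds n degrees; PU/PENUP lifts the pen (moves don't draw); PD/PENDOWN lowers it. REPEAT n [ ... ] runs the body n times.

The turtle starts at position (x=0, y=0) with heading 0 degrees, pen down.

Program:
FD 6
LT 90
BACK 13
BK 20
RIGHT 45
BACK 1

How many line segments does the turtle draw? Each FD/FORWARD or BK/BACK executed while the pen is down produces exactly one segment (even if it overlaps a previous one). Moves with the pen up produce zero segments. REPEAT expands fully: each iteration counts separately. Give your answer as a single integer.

Answer: 4

Derivation:
Executing turtle program step by step:
Start: pos=(0,0), heading=0, pen down
FD 6: (0,0) -> (6,0) [heading=0, draw]
LT 90: heading 0 -> 90
BK 13: (6,0) -> (6,-13) [heading=90, draw]
BK 20: (6,-13) -> (6,-33) [heading=90, draw]
RT 45: heading 90 -> 45
BK 1: (6,-33) -> (5.293,-33.707) [heading=45, draw]
Final: pos=(5.293,-33.707), heading=45, 4 segment(s) drawn
Segments drawn: 4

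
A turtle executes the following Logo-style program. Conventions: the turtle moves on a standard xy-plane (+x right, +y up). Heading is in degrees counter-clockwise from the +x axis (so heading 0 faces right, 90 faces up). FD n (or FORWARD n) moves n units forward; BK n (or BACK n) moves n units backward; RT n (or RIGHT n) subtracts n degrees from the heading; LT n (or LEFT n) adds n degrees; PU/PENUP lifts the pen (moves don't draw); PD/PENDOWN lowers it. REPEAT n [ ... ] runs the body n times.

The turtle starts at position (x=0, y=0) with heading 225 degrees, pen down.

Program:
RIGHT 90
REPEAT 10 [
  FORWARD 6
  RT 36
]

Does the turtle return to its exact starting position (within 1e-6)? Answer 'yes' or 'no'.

Executing turtle program step by step:
Start: pos=(0,0), heading=225, pen down
RT 90: heading 225 -> 135
REPEAT 10 [
  -- iteration 1/10 --
  FD 6: (0,0) -> (-4.243,4.243) [heading=135, draw]
  RT 36: heading 135 -> 99
  -- iteration 2/10 --
  FD 6: (-4.243,4.243) -> (-5.181,10.169) [heading=99, draw]
  RT 36: heading 99 -> 63
  -- iteration 3/10 --
  FD 6: (-5.181,10.169) -> (-2.457,15.515) [heading=63, draw]
  RT 36: heading 63 -> 27
  -- iteration 4/10 --
  FD 6: (-2.457,15.515) -> (2.889,18.239) [heading=27, draw]
  RT 36: heading 27 -> 351
  -- iteration 5/10 --
  FD 6: (2.889,18.239) -> (8.815,17.3) [heading=351, draw]
  RT 36: heading 351 -> 315
  -- iteration 6/10 --
  FD 6: (8.815,17.3) -> (13.058,13.058) [heading=315, draw]
  RT 36: heading 315 -> 279
  -- iteration 7/10 --
  FD 6: (13.058,13.058) -> (13.996,7.131) [heading=279, draw]
  RT 36: heading 279 -> 243
  -- iteration 8/10 --
  FD 6: (13.996,7.131) -> (11.272,1.785) [heading=243, draw]
  RT 36: heading 243 -> 207
  -- iteration 9/10 --
  FD 6: (11.272,1.785) -> (5.926,-0.939) [heading=207, draw]
  RT 36: heading 207 -> 171
  -- iteration 10/10 --
  FD 6: (5.926,-0.939) -> (0,0) [heading=171, draw]
  RT 36: heading 171 -> 135
]
Final: pos=(0,0), heading=135, 10 segment(s) drawn

Start position: (0, 0)
Final position: (0, 0)
Distance = 0; < 1e-6 -> CLOSED

Answer: yes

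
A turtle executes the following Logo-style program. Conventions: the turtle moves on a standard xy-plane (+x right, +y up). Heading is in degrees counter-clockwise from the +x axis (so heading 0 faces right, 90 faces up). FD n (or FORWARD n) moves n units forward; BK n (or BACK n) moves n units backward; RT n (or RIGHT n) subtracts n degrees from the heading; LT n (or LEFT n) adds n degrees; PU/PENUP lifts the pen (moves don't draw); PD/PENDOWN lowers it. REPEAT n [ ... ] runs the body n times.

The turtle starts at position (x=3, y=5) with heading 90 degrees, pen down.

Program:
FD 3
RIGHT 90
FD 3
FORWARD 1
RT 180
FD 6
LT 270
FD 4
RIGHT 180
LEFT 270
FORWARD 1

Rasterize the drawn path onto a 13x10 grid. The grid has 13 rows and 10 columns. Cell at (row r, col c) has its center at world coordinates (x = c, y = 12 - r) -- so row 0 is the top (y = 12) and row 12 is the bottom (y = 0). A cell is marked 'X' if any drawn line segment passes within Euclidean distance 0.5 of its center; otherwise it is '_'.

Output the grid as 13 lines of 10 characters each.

Answer: XX________
_X________
_X________
_X________
_XXXXXXX__
___X______
___X______
___X______
__________
__________
__________
__________
__________

Derivation:
Segment 0: (3,5) -> (3,8)
Segment 1: (3,8) -> (6,8)
Segment 2: (6,8) -> (7,8)
Segment 3: (7,8) -> (1,8)
Segment 4: (1,8) -> (1,12)
Segment 5: (1,12) -> (0,12)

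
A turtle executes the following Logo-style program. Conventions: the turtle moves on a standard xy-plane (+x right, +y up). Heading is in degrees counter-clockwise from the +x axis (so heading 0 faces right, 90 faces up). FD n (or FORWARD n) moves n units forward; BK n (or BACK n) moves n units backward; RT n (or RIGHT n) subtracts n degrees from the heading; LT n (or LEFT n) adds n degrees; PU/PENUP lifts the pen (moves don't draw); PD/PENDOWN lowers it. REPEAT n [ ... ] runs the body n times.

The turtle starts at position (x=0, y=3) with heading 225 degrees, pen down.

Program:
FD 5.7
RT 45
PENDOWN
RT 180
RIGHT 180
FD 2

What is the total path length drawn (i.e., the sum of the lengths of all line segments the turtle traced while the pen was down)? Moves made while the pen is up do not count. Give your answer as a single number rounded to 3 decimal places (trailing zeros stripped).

Answer: 7.7

Derivation:
Executing turtle program step by step:
Start: pos=(0,3), heading=225, pen down
FD 5.7: (0,3) -> (-4.031,-1.031) [heading=225, draw]
RT 45: heading 225 -> 180
PD: pen down
RT 180: heading 180 -> 0
RT 180: heading 0 -> 180
FD 2: (-4.031,-1.031) -> (-6.031,-1.031) [heading=180, draw]
Final: pos=(-6.031,-1.031), heading=180, 2 segment(s) drawn

Segment lengths:
  seg 1: (0,3) -> (-4.031,-1.031), length = 5.7
  seg 2: (-4.031,-1.031) -> (-6.031,-1.031), length = 2
Total = 7.7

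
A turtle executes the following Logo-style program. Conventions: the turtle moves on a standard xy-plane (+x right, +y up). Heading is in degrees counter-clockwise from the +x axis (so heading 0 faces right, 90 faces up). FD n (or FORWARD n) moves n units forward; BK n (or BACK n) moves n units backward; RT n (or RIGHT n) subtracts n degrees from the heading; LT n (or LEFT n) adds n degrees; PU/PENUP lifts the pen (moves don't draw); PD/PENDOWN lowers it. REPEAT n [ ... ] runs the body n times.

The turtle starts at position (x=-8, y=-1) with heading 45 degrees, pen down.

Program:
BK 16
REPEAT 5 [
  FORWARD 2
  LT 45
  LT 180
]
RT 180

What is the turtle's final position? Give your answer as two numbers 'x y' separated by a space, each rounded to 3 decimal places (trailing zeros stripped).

Executing turtle program step by step:
Start: pos=(-8,-1), heading=45, pen down
BK 16: (-8,-1) -> (-19.314,-12.314) [heading=45, draw]
REPEAT 5 [
  -- iteration 1/5 --
  FD 2: (-19.314,-12.314) -> (-17.899,-10.899) [heading=45, draw]
  LT 45: heading 45 -> 90
  LT 180: heading 90 -> 270
  -- iteration 2/5 --
  FD 2: (-17.899,-10.899) -> (-17.899,-12.899) [heading=270, draw]
  LT 45: heading 270 -> 315
  LT 180: heading 315 -> 135
  -- iteration 3/5 --
  FD 2: (-17.899,-12.899) -> (-19.314,-11.485) [heading=135, draw]
  LT 45: heading 135 -> 180
  LT 180: heading 180 -> 0
  -- iteration 4/5 --
  FD 2: (-19.314,-11.485) -> (-17.314,-11.485) [heading=0, draw]
  LT 45: heading 0 -> 45
  LT 180: heading 45 -> 225
  -- iteration 5/5 --
  FD 2: (-17.314,-11.485) -> (-18.728,-12.899) [heading=225, draw]
  LT 45: heading 225 -> 270
  LT 180: heading 270 -> 90
]
RT 180: heading 90 -> 270
Final: pos=(-18.728,-12.899), heading=270, 6 segment(s) drawn

Answer: -18.728 -12.899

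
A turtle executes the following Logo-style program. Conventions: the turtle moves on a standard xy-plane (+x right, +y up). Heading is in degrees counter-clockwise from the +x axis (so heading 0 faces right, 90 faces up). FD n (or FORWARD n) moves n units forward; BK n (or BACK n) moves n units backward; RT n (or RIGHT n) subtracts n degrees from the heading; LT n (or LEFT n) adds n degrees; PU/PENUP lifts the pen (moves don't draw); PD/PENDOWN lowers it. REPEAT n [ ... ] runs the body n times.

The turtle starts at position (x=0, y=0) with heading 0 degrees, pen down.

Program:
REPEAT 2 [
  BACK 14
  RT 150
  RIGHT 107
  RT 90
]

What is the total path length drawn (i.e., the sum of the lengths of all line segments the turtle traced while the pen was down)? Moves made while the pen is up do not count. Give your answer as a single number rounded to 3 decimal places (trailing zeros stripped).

Answer: 28

Derivation:
Executing turtle program step by step:
Start: pos=(0,0), heading=0, pen down
REPEAT 2 [
  -- iteration 1/2 --
  BK 14: (0,0) -> (-14,0) [heading=0, draw]
  RT 150: heading 0 -> 210
  RT 107: heading 210 -> 103
  RT 90: heading 103 -> 13
  -- iteration 2/2 --
  BK 14: (-14,0) -> (-27.641,-3.149) [heading=13, draw]
  RT 150: heading 13 -> 223
  RT 107: heading 223 -> 116
  RT 90: heading 116 -> 26
]
Final: pos=(-27.641,-3.149), heading=26, 2 segment(s) drawn

Segment lengths:
  seg 1: (0,0) -> (-14,0), length = 14
  seg 2: (-14,0) -> (-27.641,-3.149), length = 14
Total = 28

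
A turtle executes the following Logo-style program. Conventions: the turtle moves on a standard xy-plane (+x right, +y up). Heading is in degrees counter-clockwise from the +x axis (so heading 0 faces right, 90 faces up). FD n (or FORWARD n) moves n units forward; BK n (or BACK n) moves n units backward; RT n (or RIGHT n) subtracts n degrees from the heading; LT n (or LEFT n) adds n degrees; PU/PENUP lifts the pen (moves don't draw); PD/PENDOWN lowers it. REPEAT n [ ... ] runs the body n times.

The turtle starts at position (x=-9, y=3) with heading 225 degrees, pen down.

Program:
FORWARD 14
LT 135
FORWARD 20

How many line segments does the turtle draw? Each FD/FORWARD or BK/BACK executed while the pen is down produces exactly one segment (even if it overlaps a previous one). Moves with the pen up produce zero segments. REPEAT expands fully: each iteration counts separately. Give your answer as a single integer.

Executing turtle program step by step:
Start: pos=(-9,3), heading=225, pen down
FD 14: (-9,3) -> (-18.899,-6.899) [heading=225, draw]
LT 135: heading 225 -> 0
FD 20: (-18.899,-6.899) -> (1.101,-6.899) [heading=0, draw]
Final: pos=(1.101,-6.899), heading=0, 2 segment(s) drawn
Segments drawn: 2

Answer: 2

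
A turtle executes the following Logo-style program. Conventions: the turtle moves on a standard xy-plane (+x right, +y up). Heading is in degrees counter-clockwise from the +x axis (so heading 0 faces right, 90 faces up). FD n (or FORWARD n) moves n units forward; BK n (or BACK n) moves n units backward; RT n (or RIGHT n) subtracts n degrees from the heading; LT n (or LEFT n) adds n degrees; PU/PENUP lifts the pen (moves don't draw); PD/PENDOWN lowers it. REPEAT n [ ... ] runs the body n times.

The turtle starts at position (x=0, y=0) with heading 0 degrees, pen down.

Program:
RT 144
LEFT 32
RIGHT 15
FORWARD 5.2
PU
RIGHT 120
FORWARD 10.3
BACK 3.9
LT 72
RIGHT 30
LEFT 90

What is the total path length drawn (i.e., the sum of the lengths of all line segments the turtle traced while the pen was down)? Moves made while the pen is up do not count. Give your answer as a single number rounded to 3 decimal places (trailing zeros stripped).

Answer: 5.2

Derivation:
Executing turtle program step by step:
Start: pos=(0,0), heading=0, pen down
RT 144: heading 0 -> 216
LT 32: heading 216 -> 248
RT 15: heading 248 -> 233
FD 5.2: (0,0) -> (-3.129,-4.153) [heading=233, draw]
PU: pen up
RT 120: heading 233 -> 113
FD 10.3: (-3.129,-4.153) -> (-7.154,5.328) [heading=113, move]
BK 3.9: (-7.154,5.328) -> (-5.63,1.738) [heading=113, move]
LT 72: heading 113 -> 185
RT 30: heading 185 -> 155
LT 90: heading 155 -> 245
Final: pos=(-5.63,1.738), heading=245, 1 segment(s) drawn

Segment lengths:
  seg 1: (0,0) -> (-3.129,-4.153), length = 5.2
Total = 5.2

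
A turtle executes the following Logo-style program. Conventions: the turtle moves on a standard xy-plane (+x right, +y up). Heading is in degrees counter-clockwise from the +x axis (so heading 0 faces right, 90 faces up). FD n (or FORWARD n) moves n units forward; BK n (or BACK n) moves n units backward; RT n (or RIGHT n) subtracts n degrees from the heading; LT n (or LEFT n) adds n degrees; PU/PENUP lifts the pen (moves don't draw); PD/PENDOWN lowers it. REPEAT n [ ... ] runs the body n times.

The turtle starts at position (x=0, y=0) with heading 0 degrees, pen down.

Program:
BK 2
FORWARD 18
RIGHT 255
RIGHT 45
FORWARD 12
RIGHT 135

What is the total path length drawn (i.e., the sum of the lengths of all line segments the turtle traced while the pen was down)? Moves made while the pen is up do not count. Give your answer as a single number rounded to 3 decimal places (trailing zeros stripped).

Executing turtle program step by step:
Start: pos=(0,0), heading=0, pen down
BK 2: (0,0) -> (-2,0) [heading=0, draw]
FD 18: (-2,0) -> (16,0) [heading=0, draw]
RT 255: heading 0 -> 105
RT 45: heading 105 -> 60
FD 12: (16,0) -> (22,10.392) [heading=60, draw]
RT 135: heading 60 -> 285
Final: pos=(22,10.392), heading=285, 3 segment(s) drawn

Segment lengths:
  seg 1: (0,0) -> (-2,0), length = 2
  seg 2: (-2,0) -> (16,0), length = 18
  seg 3: (16,0) -> (22,10.392), length = 12
Total = 32

Answer: 32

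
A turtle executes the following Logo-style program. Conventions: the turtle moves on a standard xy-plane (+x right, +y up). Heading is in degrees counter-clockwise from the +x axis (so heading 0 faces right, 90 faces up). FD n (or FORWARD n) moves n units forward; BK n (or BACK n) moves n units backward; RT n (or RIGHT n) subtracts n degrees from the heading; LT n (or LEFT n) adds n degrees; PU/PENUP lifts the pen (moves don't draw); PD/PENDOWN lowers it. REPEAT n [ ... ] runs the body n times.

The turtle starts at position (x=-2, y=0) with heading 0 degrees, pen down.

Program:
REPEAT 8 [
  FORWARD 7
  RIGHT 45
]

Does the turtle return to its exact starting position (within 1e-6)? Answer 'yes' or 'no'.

Answer: yes

Derivation:
Executing turtle program step by step:
Start: pos=(-2,0), heading=0, pen down
REPEAT 8 [
  -- iteration 1/8 --
  FD 7: (-2,0) -> (5,0) [heading=0, draw]
  RT 45: heading 0 -> 315
  -- iteration 2/8 --
  FD 7: (5,0) -> (9.95,-4.95) [heading=315, draw]
  RT 45: heading 315 -> 270
  -- iteration 3/8 --
  FD 7: (9.95,-4.95) -> (9.95,-11.95) [heading=270, draw]
  RT 45: heading 270 -> 225
  -- iteration 4/8 --
  FD 7: (9.95,-11.95) -> (5,-16.899) [heading=225, draw]
  RT 45: heading 225 -> 180
  -- iteration 5/8 --
  FD 7: (5,-16.899) -> (-2,-16.899) [heading=180, draw]
  RT 45: heading 180 -> 135
  -- iteration 6/8 --
  FD 7: (-2,-16.899) -> (-6.95,-11.95) [heading=135, draw]
  RT 45: heading 135 -> 90
  -- iteration 7/8 --
  FD 7: (-6.95,-11.95) -> (-6.95,-4.95) [heading=90, draw]
  RT 45: heading 90 -> 45
  -- iteration 8/8 --
  FD 7: (-6.95,-4.95) -> (-2,0) [heading=45, draw]
  RT 45: heading 45 -> 0
]
Final: pos=(-2,0), heading=0, 8 segment(s) drawn

Start position: (-2, 0)
Final position: (-2, 0)
Distance = 0; < 1e-6 -> CLOSED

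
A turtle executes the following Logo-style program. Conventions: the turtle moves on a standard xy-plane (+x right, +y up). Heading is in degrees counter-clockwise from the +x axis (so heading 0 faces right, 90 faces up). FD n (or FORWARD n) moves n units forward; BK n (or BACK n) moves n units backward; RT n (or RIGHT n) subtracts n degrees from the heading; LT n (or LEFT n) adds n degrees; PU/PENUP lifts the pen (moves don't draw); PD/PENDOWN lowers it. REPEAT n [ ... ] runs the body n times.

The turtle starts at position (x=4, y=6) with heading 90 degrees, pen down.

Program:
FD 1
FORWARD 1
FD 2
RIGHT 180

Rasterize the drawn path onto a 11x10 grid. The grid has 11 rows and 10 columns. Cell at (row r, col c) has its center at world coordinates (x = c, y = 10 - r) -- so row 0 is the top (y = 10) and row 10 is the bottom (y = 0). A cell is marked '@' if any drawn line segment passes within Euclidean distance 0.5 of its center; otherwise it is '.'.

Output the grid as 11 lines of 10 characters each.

Segment 0: (4,6) -> (4,7)
Segment 1: (4,7) -> (4,8)
Segment 2: (4,8) -> (4,10)

Answer: ....@.....
....@.....
....@.....
....@.....
....@.....
..........
..........
..........
..........
..........
..........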